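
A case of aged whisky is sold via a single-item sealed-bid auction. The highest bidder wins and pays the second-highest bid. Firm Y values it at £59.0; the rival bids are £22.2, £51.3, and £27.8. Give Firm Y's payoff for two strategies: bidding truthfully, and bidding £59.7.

The highest competing bid is £51.3.
Bidding truthfully at £59.0: Firm Y has the top bid, wins, and pays the second-highest bid £51.3. Payoff = £59.0 − £51.3 = £7.7.
Bidding £59.7: Firm Y has the top bid, wins, and pays the second-highest bid £51.3. Payoff = £59.0 − £51.3 = £7.7.

(a) £7.7  (b) £7.7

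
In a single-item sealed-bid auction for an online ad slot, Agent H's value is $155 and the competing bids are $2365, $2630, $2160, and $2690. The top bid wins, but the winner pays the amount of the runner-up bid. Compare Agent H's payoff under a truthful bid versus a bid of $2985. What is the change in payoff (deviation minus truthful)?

-$2535

The highest competing bid is $2690.
Bidding truthfully at $155: the top bid is $2690 (a rival), so Agent H loses. Payoff = $0.
Bidding $2985: Agent H has the top bid, wins, and pays the second-highest bid $2690. Payoff = $155 − $2690 = -$2535.
Change = -$2535 − $0 = -$2535.
Deviating from a truthful bid can only lose payoff in a second-price auction — never gain.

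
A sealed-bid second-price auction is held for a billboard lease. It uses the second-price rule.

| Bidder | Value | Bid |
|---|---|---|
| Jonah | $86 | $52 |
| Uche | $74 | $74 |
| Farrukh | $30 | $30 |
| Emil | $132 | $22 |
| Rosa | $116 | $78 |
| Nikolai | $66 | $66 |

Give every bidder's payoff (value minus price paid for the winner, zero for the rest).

Payoffs: Jonah $0, Uche $0, Farrukh $0, Emil $0, Rosa $42, Nikolai $0.

Sorted high to low: Rosa $78 > Uche $74 > Nikolai $66 > Jonah $52 > Farrukh $30 > Emil $22.
Rosa has the top bid and wins; the price is the second-highest bid, $74.
Rosa's payoff = $116 − $74 = $42. All other bidders lose, so their payoff is 0.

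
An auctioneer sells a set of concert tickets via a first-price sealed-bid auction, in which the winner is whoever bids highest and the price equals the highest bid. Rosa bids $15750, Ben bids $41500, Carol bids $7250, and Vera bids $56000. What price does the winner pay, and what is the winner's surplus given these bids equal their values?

The winner pays $56000 for a surplus of $0.

Ranking the bids: Vera $56000; Ben $41500; Rosa $15750; Carol $7250.
Vera is the highest bidder, so Vera wins.
Under the first-price rule, the price is the highest bid: $56000.
Surplus = $56000 − $56000 = $0.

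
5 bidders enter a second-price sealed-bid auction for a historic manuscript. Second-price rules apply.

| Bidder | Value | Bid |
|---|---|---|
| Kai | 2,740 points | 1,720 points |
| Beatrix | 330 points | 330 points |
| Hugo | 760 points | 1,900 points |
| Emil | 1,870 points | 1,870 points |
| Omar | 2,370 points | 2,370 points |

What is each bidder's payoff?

Payoffs: Kai 0 points, Beatrix 0 points, Hugo 0 points, Emil 0 points, Omar 470 points.

Ordered from highest: Omar 2,370 points; Hugo 1,900 points; Emil 1,870 points; Kai 1,720 points; Beatrix 330 points.
Omar has the top bid and wins; the price is the second-highest bid, 1,900 points.
Omar's payoff = 2,370 points − 1,900 points = 470 points. All other bidders lose, so their payoff is 0.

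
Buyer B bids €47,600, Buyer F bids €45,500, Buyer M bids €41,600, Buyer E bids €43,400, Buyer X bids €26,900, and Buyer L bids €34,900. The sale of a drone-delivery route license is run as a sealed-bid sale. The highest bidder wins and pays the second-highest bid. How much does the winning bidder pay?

€45,500

Ordered from highest: Buyer B €47,600; Buyer F €45,500; Buyer E €43,400; Buyer M €41,600; Buyer L €34,900; Buyer X €26,900.
Buyer B has the highest bid, so Buyer B wins.
The second-highest bid is €45,500, so that is what Buyer B pays.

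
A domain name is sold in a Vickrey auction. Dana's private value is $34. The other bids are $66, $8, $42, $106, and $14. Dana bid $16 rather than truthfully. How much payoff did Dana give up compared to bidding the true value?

The highest competing bid is $106.
Bidding truthfully at $34: the top bid is $106 (a rival), so Dana loses. Payoff = $0.
Bidding $16: the top bid is $106 (a rival), so Dana loses. Payoff = $0.
Regret = truthful payoff − actual payoff = $0 − $0 = $0.
The bid only affects whether you win, not the price — here both bids land on the same side of the top rival bid, so the deviation is payoff-neutral.

Payoff forgone: $0.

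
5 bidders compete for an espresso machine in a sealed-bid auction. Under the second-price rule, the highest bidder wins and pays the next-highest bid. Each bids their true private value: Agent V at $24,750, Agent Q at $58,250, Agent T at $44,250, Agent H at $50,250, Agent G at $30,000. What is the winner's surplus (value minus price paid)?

Winner's surplus: $8,000.

Ordered from highest: Agent Q $58,250 > Agent H $50,250 > Agent T $44,250 > Agent G $30,000 > Agent V $24,750.
Agent Q wins with the top bid and pays the second-highest, $50,250.
Surplus = $58,250 − $50,250 = $8,000.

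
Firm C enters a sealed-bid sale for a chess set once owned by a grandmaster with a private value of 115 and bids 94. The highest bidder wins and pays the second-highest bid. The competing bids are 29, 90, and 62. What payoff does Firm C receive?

Highest competing bid: 90.
Firm C's bid 94 is the highest overall, so Firm C wins and pays the second-highest bid, 90.
Payoff = value − price = 115 − 90 = 25.

Payoff = 25.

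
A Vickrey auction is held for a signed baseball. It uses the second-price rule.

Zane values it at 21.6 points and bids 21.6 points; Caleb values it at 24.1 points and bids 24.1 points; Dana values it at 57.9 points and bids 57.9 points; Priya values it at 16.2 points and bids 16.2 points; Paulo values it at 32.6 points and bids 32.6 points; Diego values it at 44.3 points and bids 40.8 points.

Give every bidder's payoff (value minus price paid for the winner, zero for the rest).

Payoffs: Zane 0.0 points, Caleb 0.0 points, Dana 17.1 points, Priya 0.0 points, Paulo 0.0 points, Diego 0.0 points.

Bids in descending order: Dana 57.9 points, then Diego 40.8 points, then Paulo 32.6 points, then Caleb 24.1 points, then Zane 21.6 points, then Priya 16.2 points.
Dana has the top bid and wins; the price is the second-highest bid, 40.8 points.
Dana's payoff = 57.9 points − 40.8 points = 17.1 points. All other bidders lose, so their payoff is 0.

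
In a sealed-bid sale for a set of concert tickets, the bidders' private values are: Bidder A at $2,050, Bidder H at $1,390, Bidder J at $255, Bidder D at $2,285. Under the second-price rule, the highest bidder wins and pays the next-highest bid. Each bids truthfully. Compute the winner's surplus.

Sorted high to low: Bidder D $2,285 > Bidder A $2,050 > Bidder H $1,390 > Bidder J $255.
Bidder D wins with the top bid and pays the second-highest, $2,050.
Surplus = $2,285 − $2,050 = $235.

Surplus = $235.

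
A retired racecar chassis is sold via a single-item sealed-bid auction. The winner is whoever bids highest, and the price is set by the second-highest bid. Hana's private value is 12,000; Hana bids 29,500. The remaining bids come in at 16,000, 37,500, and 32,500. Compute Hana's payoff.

Highest competing bid: 37,500.
Hana's bid 29,500 is not the highest, so Hana loses, pays nothing, and earns zero payoff.

0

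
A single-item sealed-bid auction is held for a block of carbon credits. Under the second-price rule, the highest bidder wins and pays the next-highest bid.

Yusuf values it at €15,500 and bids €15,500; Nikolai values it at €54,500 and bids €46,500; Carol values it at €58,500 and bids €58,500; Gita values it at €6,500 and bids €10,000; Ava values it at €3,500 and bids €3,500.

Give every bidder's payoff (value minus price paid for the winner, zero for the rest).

Yusuf €0, Nikolai €0, Carol €12,000, Gita €0, Ava €0.

Ranking the bids: Carol €58,500; Nikolai €46,500; Yusuf €15,500; Gita €10,000; Ava €3,500.
Carol has the top bid and wins; the price is the second-highest bid, €46,500.
Carol's payoff = €58,500 − €46,500 = €12,000. All other bidders lose, so their payoff is 0.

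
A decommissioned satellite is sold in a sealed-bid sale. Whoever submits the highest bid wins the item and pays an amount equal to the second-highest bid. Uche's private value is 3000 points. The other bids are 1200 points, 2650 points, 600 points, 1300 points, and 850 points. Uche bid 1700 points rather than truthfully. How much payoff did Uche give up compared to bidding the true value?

The highest competing bid is 2650 points.
Bidding truthfully at 3000 points: Uche has the top bid, wins, and pays the second-highest bid 2650 points. Payoff = 3000 points − 2650 points = 350 points.
Bidding 1700 points: the top bid is 2650 points (a rival), so Uche loses. Payoff = 0 points.
Regret = truthful payoff − actual payoff = 350 points − 0 points = 350 points.

Payoff forgone: 350 points.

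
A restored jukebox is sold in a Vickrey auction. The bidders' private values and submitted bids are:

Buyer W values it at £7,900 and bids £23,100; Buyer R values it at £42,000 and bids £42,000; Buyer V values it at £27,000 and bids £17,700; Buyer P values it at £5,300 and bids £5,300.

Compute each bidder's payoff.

Payoffs: Buyer W £0, Buyer R £18,900, Buyer V £0, Buyer P £0.

Ordered from highest: Buyer R £42,000, then Buyer W £23,100, then Buyer V £17,700, then Buyer P £5,300.
Buyer R has the top bid and wins; the price is the second-highest bid, £23,100.
Buyer R's payoff = £42,000 − £23,100 = £18,900. All other bidders lose, so their payoff is 0.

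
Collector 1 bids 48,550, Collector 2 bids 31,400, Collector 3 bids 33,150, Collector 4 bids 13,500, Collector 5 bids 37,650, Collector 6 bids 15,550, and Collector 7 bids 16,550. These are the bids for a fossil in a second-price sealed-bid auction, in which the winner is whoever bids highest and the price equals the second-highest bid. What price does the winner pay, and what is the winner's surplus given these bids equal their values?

Price 37,650; surplus 10,900.

Ranking the bids: Collector 1 48,550 > Collector 5 37,650 > Collector 3 33,150 > Collector 2 31,400 > Collector 7 16,550 > Collector 6 15,550 > Collector 4 13,500.
Collector 1 is the highest bidder, so Collector 1 wins.
Under the second-price rule, the price is the second-highest bid: 37,650.
Surplus = 48,550 − 37,650 = 10,900.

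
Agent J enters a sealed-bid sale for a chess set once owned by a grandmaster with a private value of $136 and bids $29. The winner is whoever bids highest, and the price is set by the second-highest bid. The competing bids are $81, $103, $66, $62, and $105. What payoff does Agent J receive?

Agent J's payoff: $0.

Highest competing bid: $105.
Agent J's bid $29 is not the highest, so Agent J loses, pays nothing, and earns zero payoff.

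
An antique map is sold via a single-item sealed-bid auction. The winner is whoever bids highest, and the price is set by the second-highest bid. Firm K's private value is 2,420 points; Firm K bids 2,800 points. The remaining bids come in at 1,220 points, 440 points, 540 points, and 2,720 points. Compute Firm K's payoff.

Highest competing bid: 2,720 points.
Firm K's bid 2,800 points is the highest overall, so Firm K wins and pays the second-highest bid, 2,720 points.
Payoff = value − price = 2,420 points − 2,720 points = -300 points.
Overbidding won the item at a price above value — truthful bidding would have avoided this loss.

Payoff = -300 points.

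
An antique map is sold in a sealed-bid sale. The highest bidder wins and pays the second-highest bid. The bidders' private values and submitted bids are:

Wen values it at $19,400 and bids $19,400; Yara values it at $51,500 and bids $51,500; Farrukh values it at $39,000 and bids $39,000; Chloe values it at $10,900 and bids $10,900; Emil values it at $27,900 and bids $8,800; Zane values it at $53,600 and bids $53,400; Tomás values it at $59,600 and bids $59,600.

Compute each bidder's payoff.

Wen $0, Yara $0, Farrukh $0, Chloe $0, Emil $0, Zane $0, Tomás $6,200.

Ordered from highest: Tomás $59,600 > Zane $53,400 > Yara $51,500 > Farrukh $39,000 > Wen $19,400 > Chloe $10,900 > Emil $8,800.
Tomás has the top bid and wins; the price is the second-highest bid, $53,400.
Tomás's payoff = $59,600 − $53,400 = $6,200. All other bidders lose, so their payoff is 0.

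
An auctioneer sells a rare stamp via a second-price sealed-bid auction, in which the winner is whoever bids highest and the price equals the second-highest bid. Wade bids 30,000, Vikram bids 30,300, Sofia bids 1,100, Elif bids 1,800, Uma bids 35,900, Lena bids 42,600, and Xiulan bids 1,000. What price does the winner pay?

35,900

Ranking the bids: Lena 42,600; Uma 35,900; Vikram 30,300; Wade 30,000; Elif 1,800; Sofia 1,100; Xiulan 1,000.
Lena is the highest bidder, so Lena wins.
Under the second-price rule, the price is the second-highest bid: 35,900.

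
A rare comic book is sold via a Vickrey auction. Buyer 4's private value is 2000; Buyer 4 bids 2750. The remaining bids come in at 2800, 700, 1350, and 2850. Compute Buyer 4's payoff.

The bidder's payoff: 0.

Highest competing bid: 2850.
Buyer 4's bid 2750 is not the highest, so Buyer 4 loses, pays nothing, and earns zero payoff.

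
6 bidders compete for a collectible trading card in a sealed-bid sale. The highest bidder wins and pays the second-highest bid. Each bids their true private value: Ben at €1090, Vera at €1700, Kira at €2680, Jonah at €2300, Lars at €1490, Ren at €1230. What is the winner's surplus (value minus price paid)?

Winner's surplus: €380.

Ranking the bids: Kira €2680; Jonah €2300; Vera €1700; Lars €1490; Ren €1230; Ben €1090.
Kira wins with the top bid and pays the second-highest, €2300.
Surplus = €2680 − €2300 = €380.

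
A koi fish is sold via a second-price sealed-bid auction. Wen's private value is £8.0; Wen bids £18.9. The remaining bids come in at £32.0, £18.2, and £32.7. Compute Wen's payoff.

Highest competing bid: £32.7.
Wen's bid £18.9 is not the highest, so Wen loses, pays nothing, and earns zero payoff.

Wen's payoff: £0.0.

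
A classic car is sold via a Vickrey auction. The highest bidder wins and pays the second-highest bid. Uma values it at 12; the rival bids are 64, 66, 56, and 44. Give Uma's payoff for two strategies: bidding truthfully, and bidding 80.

The highest competing bid is 66.
Bidding truthfully at 12: the top bid is 66 (a rival), so Uma loses. Payoff = 0.
Bidding 80: Uma has the top bid, wins, and pays the second-highest bid 66. Payoff = 12 − 66 = -54.
This is the dominant-strategy logic: truthful bidding weakly beats any alternative.

Truthful: 0; alternative: -54.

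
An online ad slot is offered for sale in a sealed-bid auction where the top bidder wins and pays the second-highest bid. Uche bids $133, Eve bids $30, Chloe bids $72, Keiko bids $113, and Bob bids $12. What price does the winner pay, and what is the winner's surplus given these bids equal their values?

Bids in descending order: Uche $133; Keiko $113; Chloe $72; Eve $30; Bob $12.
Uche is the highest bidder, so Uche wins.
Under the second-price rule, the price is the second-highest bid: $113.
Surplus = $133 − $113 = $20.

The winner pays $113 for a surplus of $20.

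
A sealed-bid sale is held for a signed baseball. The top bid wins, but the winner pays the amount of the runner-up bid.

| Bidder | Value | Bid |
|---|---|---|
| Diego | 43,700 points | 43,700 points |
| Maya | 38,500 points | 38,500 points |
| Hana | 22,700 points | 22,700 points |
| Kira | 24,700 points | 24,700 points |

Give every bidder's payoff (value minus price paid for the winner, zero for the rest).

Diego 5,200 points, Maya 0 points, Hana 0 points, Kira 0 points.

Bids in descending order: Diego 43,700 points > Maya 38,500 points > Kira 24,700 points > Hana 22,700 points.
Diego has the top bid and wins; the price is the second-highest bid, 38,500 points.
Diego's payoff = 43,700 points − 38,500 points = 5,200 points. All other bidders lose, so their payoff is 0.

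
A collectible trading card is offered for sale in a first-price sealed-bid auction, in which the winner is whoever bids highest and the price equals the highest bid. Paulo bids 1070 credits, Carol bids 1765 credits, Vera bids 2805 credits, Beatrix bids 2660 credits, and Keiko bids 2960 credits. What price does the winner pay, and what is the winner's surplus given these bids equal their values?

The winner pays 2960 credits for a surplus of 0 credits.

Sorted high to low: Keiko 2960 credits, then Vera 2805 credits, then Beatrix 2660 credits, then Carol 1765 credits, then Paulo 1070 credits.
Keiko is the highest bidder, so Keiko wins.
Under the first-price rule, the price is the highest bid: 2960 credits.
Surplus = 2960 credits − 2960 credits = 0 credits.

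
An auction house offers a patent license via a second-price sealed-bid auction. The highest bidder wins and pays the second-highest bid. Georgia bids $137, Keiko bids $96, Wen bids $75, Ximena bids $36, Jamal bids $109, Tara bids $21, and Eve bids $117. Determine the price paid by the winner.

The winner pays $117.

Ordered from highest: Georgia $137 > Eve $117 > Jamal $109 > Keiko $96 > Wen $75 > Ximena $36 > Tara $21.
Georgia has the highest bid, so Georgia wins.
The second-highest bid is $117, so that is what Georgia pays.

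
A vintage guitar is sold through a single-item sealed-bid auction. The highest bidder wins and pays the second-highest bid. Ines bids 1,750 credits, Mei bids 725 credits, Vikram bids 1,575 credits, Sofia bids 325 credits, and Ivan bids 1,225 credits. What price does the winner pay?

1,575 credits

Ordered from highest: Ines 1,750 credits, then Vikram 1,575 credits, then Ivan 1,225 credits, then Mei 725 credits, then Sofia 325 credits.
Ines has the highest bid, so Ines wins.
The second-highest bid is 1,575 credits, so that is what Ines pays.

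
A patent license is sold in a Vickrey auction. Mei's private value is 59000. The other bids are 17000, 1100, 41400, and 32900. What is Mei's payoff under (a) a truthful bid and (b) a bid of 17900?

Truthful: 17600; alternative: 0.

The highest competing bid is 41400.
Bidding truthfully at 59000: Mei has the top bid, wins, and pays the second-highest bid 41400. Payoff = 59000 − 41400 = 17600.
Bidding 17900: the top bid is 41400 (a rival), so Mei loses. Payoff = 0.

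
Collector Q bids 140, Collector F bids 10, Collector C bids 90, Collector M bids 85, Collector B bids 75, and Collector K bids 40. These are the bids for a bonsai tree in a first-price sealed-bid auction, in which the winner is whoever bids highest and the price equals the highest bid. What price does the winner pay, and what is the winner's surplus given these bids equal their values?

The winner pays 140 for a surplus of 0.

Ranking the bids: Collector Q 140, then Collector C 90, then Collector M 85, then Collector B 75, then Collector K 40, then Collector F 10.
Collector Q is the highest bidder, so Collector Q wins.
Under the first-price rule, the price is the highest bid: 140.
Surplus = 140 − 140 = 0.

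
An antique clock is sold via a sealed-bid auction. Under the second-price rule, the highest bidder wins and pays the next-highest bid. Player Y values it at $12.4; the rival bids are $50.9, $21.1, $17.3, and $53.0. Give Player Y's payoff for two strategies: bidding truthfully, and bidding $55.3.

The highest competing bid is $53.0.
Bidding truthfully at $12.4: the top bid is $53.0 (a rival), so Player Y loses. Payoff = $0.0.
Bidding $55.3: Player Y has the top bid, wins, and pays the second-highest bid $53.0. Payoff = $12.4 − $53.0 = -$40.6.

Truthful: $0.0; alternative: -$40.6.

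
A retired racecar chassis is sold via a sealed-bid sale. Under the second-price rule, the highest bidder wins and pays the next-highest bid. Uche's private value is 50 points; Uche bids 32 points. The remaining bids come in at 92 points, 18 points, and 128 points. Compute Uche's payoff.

Uche's payoff: 0 points.

Highest competing bid: 128 points.
Uche's bid 32 points is not the highest, so Uche loses, pays nothing, and earns zero payoff.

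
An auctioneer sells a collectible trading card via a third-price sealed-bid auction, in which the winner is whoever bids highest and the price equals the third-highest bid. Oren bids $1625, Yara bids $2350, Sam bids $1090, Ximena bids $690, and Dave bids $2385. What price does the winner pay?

Price paid: $1625.

Sorted high to low: Dave $2385; Yara $2350; Oren $1625; Sam $1090; Ximena $690.
Dave is the highest bidder, so Dave wins.
Under the third-price rule, the price is the third-highest bid: $1625.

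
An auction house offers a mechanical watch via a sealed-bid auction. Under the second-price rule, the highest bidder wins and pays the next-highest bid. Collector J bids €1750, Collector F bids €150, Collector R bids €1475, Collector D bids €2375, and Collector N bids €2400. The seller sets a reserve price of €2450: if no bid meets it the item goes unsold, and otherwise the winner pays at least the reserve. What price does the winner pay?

unsold

Ordered from highest: Collector N €2400, then Collector D €2375, then Collector J €1750, then Collector R €1475, then Collector F €150.
The top bid €2400 is below the reserve €2450, so the item goes unsold and nothing is paid.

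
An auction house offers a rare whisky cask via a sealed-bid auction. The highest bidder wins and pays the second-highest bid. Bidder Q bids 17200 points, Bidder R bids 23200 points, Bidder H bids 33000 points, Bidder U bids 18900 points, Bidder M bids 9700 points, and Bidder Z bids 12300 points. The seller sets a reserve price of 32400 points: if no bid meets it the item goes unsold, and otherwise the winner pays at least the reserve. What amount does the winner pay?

32400 points

Ordered from highest: Bidder H 33000 points; Bidder R 23200 points; Bidder U 18900 points; Bidder Q 17200 points; Bidder Z 12300 points; Bidder M 9700 points.
Bidder H has the highest bid, so Bidder H wins.
The second-highest bid is 23200 points, but the reserve 32400 points is higher, so the price is the reserve.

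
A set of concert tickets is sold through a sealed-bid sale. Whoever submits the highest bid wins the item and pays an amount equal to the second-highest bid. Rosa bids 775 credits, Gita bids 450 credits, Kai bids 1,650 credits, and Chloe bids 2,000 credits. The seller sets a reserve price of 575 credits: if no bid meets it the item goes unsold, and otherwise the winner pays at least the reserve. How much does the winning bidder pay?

1,650 credits

Sorted high to low: Chloe 2,000 credits > Kai 1,650 credits > Rosa 775 credits > Gita 450 credits.
Chloe has the highest bid, so Chloe wins.
The second-highest bid is 1,650 credits, which exceeds the reserve, so that sets the price.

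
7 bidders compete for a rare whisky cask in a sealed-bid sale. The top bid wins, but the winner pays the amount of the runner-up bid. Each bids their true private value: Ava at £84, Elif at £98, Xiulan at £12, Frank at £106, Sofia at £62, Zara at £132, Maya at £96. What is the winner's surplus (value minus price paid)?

Ordered from highest: Zara £132 > Frank £106 > Elif £98 > Maya £96 > Ava £84 > Sofia £62 > Xiulan £12.
Zara wins with the top bid and pays the second-highest, £106.
Surplus = £132 − £106 = £26.

Surplus = £26.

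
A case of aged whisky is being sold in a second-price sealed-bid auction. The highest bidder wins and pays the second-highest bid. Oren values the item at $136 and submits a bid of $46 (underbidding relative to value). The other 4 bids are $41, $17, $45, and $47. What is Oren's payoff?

$0

Highest competing bid: $47.
Oren's bid $46 is not the highest, so Oren loses, pays nothing, and earns zero payoff.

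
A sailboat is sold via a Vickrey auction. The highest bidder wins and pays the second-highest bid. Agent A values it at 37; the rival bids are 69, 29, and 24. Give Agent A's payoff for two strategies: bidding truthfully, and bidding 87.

(a) 0  (b) -32

The highest competing bid is 69.
Bidding truthfully at 37: the top bid is 69 (a rival), so Agent A loses. Payoff = 0.
Bidding 87: Agent A has the top bid, wins, and pays the second-highest bid 69. Payoff = 37 − 69 = -32.
This is the dominant-strategy logic: truthful bidding weakly beats any alternative.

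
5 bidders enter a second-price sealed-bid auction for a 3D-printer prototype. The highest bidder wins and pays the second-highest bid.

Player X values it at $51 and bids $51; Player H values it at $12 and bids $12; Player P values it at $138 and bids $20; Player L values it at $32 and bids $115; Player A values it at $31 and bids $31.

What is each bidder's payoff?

Ranking the bids: Player L $115, then Player X $51, then Player A $31, then Player P $20, then Player H $12.
Player L has the top bid and wins; the price is the second-highest bid, $51.
Player L's payoff = $32 − $51 = -$19. All other bidders lose, so their payoff is 0.

Payoffs: Player X $0, Player H $0, Player P $0, Player L -$19, Player A $0.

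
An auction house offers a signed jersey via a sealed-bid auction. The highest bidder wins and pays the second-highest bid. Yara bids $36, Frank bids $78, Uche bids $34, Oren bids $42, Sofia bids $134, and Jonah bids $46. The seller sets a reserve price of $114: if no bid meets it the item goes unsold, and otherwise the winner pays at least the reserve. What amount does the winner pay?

Ordered from highest: Sofia $134; Frank $78; Jonah $46; Oren $42; Yara $36; Uche $34.
Sofia has the highest bid, so Sofia wins.
The second-highest bid is $78, but the reserve $114 is higher, so the price is the reserve.

Price paid: $114.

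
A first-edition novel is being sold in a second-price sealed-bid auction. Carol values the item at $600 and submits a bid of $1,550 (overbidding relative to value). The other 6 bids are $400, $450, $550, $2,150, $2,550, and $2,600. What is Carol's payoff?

Highest competing bid: $2,600.
Carol's bid $1,550 is not the highest, so Carol loses, pays nothing, and earns zero payoff.

$0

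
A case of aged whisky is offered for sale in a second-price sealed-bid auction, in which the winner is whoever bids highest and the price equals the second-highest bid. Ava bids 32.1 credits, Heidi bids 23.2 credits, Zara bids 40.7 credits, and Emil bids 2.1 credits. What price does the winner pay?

Price paid: 32.1 credits.

Sorted high to low: Zara 40.7 credits, then Ava 32.1 credits, then Heidi 23.2 credits, then Emil 2.1 credits.
Zara is the highest bidder, so Zara wins.
Under the second-price rule, the price is the second-highest bid: 32.1 credits.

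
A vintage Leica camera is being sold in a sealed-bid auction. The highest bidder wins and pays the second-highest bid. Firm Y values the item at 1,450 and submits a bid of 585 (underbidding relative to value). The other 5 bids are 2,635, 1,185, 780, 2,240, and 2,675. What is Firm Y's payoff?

Payoff = 0.

Highest competing bid: 2,675.
Firm Y's bid 585 is not the highest, so Firm Y loses, pays nothing, and earns zero payoff.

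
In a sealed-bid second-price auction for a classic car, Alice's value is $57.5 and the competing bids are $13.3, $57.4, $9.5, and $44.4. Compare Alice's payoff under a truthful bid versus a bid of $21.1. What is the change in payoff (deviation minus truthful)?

Change in payoff: -$0.1.

The highest competing bid is $57.4.
Bidding truthfully at $57.5: Alice has the top bid, wins, and pays the second-highest bid $57.4. Payoff = $57.5 − $57.4 = $0.1.
Bidding $21.1: the top bid is $57.4 (a rival), so Alice loses. Payoff = $0.0.
Change = $0.0 − $0.1 = -$0.1.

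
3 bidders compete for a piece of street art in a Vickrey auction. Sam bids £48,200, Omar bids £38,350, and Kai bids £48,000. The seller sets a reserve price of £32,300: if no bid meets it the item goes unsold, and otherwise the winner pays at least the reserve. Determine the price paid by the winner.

Ranking the bids: Sam £48,200, then Kai £48,000, then Omar £38,350.
Sam has the highest bid, so Sam wins.
The second-highest bid is £48,000, which exceeds the reserve, so that sets the price.

The winner pays £48,000.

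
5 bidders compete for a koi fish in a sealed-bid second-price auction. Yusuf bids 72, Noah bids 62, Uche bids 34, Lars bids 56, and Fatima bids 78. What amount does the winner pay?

72

Bids in descending order: Fatima 78; Yusuf 72; Noah 62; Lars 56; Uche 34.
Fatima has the highest bid, so Fatima wins.
The second-highest bid is 72, so that is what Fatima pays.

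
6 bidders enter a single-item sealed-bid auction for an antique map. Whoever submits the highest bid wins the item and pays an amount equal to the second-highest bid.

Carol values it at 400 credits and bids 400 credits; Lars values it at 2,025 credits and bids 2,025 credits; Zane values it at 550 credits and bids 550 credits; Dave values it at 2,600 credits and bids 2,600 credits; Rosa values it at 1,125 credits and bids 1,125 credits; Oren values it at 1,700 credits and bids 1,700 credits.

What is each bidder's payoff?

Payoffs: Carol 0 credits, Lars 0 credits, Zane 0 credits, Dave 575 credits, Rosa 0 credits, Oren 0 credits.

Ranking the bids: Dave 2,600 credits, then Lars 2,025 credits, then Oren 1,700 credits, then Rosa 1,125 credits, then Zane 550 credits, then Carol 400 credits.
Dave has the top bid and wins; the price is the second-highest bid, 2,025 credits.
Dave's payoff = 2,600 credits − 2,025 credits = 575 credits. All other bidders lose, so their payoff is 0.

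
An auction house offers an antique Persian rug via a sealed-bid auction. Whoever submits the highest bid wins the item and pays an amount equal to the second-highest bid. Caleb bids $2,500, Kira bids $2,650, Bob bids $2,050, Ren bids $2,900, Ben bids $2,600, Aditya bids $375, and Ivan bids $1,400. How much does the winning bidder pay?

Price paid: $2,650.

Sorted high to low: Ren $2,900; Kira $2,650; Ben $2,600; Caleb $2,500; Bob $2,050; Ivan $1,400; Aditya $375.
Ren has the highest bid, so Ren wins.
The second-highest bid is $2,650, so that is what Ren pays.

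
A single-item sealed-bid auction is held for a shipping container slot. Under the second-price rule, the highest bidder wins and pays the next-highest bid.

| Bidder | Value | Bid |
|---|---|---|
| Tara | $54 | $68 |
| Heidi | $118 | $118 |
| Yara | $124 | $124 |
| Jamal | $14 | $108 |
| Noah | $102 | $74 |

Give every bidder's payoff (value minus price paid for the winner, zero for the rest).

Tara $0, Heidi $0, Yara $6, Jamal $0, Noah $0.

Ordered from highest: Yara $124, then Heidi $118, then Jamal $108, then Noah $74, then Tara $68.
Yara has the top bid and wins; the price is the second-highest bid, $118.
Yara's payoff = $124 − $118 = $6. All other bidders lose, so their payoff is 0.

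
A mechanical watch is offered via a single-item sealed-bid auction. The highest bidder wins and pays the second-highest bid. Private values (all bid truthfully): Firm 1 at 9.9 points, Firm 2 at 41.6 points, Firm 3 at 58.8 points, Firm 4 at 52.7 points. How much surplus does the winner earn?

Winner's surplus: 6.1 points.

Sorted high to low: Firm 3 58.8 points > Firm 4 52.7 points > Firm 2 41.6 points > Firm 1 9.9 points.
Firm 3 wins with the top bid and pays the second-highest, 52.7 points.
Surplus = 58.8 points − 52.7 points = 6.1 points.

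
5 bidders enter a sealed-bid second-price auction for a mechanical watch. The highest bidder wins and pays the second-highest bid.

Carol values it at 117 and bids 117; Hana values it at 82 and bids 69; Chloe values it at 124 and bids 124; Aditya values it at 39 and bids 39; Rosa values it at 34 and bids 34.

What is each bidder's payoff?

Carol 0, Hana 0, Chloe 7, Aditya 0, Rosa 0.

Sorted high to low: Chloe 124 > Carol 117 > Hana 69 > Aditya 39 > Rosa 34.
Chloe has the top bid and wins; the price is the second-highest bid, 117.
Chloe's payoff = 124 − 117 = 7. All other bidders lose, so their payoff is 0.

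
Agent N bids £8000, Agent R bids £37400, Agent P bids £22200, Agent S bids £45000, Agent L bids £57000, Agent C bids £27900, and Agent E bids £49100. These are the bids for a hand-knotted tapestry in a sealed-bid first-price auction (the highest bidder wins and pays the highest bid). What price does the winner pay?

Price paid: £57000.

Sorted high to low: Agent L £57000, then Agent E £49100, then Agent S £45000, then Agent R £37400, then Agent C £27900, then Agent P £22200, then Agent N £8000.
Agent L is the highest bidder, so Agent L wins.
Under the first-price rule, the price is the highest bid: £57000.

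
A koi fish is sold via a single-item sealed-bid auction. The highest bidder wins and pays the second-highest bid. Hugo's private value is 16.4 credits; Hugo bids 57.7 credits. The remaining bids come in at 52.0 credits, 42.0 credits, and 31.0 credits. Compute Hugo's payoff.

Highest competing bid: 52.0 credits.
Hugo's bid 57.7 credits is the highest overall, so Hugo wins and pays the second-highest bid, 52.0 credits.
Payoff = value − price = 16.4 credits − 52.0 credits = -35.6 credits.

Payoff = -35.6 credits.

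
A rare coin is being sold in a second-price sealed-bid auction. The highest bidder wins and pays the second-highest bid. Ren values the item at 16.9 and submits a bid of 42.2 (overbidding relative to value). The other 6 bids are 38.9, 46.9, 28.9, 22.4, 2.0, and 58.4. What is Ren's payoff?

Highest competing bid: 58.4.
Ren's bid 42.2 is not the highest, so Ren loses, pays nothing, and earns zero payoff.

0.0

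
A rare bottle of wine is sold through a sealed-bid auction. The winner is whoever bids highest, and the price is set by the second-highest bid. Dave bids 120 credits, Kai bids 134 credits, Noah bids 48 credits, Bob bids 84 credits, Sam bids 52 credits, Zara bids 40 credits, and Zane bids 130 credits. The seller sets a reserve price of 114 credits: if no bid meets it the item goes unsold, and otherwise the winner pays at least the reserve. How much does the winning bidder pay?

Ranking the bids: Kai 134 credits, then Zane 130 credits, then Dave 120 credits, then Bob 84 credits, then Sam 52 credits, then Noah 48 credits, then Zara 40 credits.
Kai has the highest bid, so Kai wins.
The second-highest bid is 130 credits, which exceeds the reserve, so that sets the price.

The winner pays 130 credits.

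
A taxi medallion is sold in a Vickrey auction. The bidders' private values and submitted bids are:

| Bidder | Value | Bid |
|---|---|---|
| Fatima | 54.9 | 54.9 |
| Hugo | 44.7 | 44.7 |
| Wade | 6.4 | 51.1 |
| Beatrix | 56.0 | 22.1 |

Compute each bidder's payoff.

Fatima 3.8, Hugo 0.0, Wade 0.0, Beatrix 0.0.

Ranking the bids: Fatima 54.9 > Wade 51.1 > Hugo 44.7 > Beatrix 22.1.
Fatima has the top bid and wins; the price is the second-highest bid, 51.1.
Fatima's payoff = 54.9 − 51.1 = 3.8. All other bidders lose, so their payoff is 0.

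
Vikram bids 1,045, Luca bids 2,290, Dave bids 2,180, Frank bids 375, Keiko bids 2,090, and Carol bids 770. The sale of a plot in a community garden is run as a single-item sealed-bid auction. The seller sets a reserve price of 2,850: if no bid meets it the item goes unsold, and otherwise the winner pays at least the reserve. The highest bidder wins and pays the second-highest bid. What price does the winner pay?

unsold

Ordered from highest: Luca 2,290; Dave 2,180; Keiko 2,090; Vikram 1,045; Carol 770; Frank 375.
The top bid 2,290 is below the reserve 2,850, so the item goes unsold and nothing is paid.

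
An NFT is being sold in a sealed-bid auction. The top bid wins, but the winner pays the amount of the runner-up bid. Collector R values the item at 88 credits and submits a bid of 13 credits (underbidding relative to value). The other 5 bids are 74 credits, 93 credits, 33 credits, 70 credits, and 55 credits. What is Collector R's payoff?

Highest competing bid: 93 credits.
Collector R's bid 13 credits is not the highest, so Collector R loses, pays nothing, and earns zero payoff.

Payoff = 0 credits.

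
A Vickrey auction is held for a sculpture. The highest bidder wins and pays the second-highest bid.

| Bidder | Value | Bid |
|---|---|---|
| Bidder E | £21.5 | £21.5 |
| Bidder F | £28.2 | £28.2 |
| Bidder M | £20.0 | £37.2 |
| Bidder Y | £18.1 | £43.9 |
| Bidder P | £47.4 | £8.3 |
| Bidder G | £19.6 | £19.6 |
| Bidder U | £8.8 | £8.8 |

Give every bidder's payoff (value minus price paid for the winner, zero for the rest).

Ranking the bids: Bidder Y £43.9; Bidder M £37.2; Bidder F £28.2; Bidder E £21.5; Bidder G £19.6; Bidder U £8.8; Bidder P £8.3.
Bidder Y has the top bid and wins; the price is the second-highest bid, £37.2.
Bidder Y's payoff = £18.1 − £37.2 = -£19.1. All other bidders lose, so their payoff is 0.

Bidder E £0.0, Bidder F £0.0, Bidder M £0.0, Bidder Y -£19.1, Bidder P £0.0, Bidder G £0.0, Bidder U £0.0.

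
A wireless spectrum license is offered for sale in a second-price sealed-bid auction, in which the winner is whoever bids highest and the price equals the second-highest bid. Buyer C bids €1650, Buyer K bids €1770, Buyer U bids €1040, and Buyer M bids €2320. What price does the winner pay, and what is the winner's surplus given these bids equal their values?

Bids in descending order: Buyer M €2320, then Buyer K €1770, then Buyer C €1650, then Buyer U €1040.
Buyer M is the highest bidder, so Buyer M wins.
Under the second-price rule, the price is the second-highest bid: €1770.
Surplus = €2320 − €1770 = €550.

The winner pays €1770 for a surplus of €550.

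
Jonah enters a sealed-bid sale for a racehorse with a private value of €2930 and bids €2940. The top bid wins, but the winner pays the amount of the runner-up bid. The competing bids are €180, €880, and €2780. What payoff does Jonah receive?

Payoff = €150.

Highest competing bid: €2780.
Jonah's bid €2940 is the highest overall, so Jonah wins and pays the second-highest bid, €2780.
Payoff = value − price = €2930 − €2780 = €150.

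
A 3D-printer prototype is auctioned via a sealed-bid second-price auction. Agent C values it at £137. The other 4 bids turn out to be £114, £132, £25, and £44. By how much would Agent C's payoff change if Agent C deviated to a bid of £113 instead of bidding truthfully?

The highest competing bid is £132.
Bidding truthfully at £137: Agent C has the top bid, wins, and pays the second-highest bid £132. Payoff = £137 − £132 = £5.
Bidding £113: the top bid is £132 (a rival), so Agent C loses. Payoff = £0.
Change = £0 − £5 = -£5.

Change in payoff: -£5.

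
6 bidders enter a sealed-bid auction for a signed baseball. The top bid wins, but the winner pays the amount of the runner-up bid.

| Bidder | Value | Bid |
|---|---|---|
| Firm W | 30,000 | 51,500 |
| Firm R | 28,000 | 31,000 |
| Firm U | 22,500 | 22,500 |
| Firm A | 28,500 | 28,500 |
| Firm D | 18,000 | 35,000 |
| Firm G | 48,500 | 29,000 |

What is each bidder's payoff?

Firm W -5,000, Firm R 0, Firm U 0, Firm A 0, Firm D 0, Firm G 0.

Ordered from highest: Firm W 51,500, then Firm D 35,000, then Firm R 31,000, then Firm G 29,000, then Firm A 28,500, then Firm U 22,500.
Firm W has the top bid and wins; the price is the second-highest bid, 35,000.
Firm W's payoff = 30,000 − 35,000 = -5,000. All other bidders lose, so their payoff is 0.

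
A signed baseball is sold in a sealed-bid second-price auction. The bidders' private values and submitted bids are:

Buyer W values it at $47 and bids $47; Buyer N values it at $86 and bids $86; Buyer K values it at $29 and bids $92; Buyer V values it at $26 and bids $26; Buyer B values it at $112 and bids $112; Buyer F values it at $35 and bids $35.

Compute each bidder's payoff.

Buyer W $0, Buyer N $0, Buyer K $0, Buyer V $0, Buyer B $20, Buyer F $0.

Sorted high to low: Buyer B $112 > Buyer K $92 > Buyer N $86 > Buyer W $47 > Buyer F $35 > Buyer V $26.
Buyer B has the top bid and wins; the price is the second-highest bid, $92.
Buyer B's payoff = $112 − $92 = $20. All other bidders lose, so their payoff is 0.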